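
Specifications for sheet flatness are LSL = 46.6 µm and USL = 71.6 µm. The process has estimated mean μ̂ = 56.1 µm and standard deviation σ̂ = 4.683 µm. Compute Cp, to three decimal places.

0.890

Cp = (USL − LSL) / (6σ̂) = (71.6 − 46.6) / (6 × 4.683) = 25.0000 / 28.0980 = 0.8897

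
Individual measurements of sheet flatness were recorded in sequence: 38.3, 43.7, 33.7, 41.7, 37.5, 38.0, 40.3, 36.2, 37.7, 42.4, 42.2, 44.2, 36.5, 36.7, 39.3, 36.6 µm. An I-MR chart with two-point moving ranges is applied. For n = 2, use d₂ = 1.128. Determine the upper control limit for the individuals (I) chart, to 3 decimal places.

49.009

X̄ = (38.3 + 43.7 + 33.7 + 41.7 + 37.5 + 38.0 + 40.3 + 36.2 + 37.7 + 42.4 + 42.2 + 44.2 + 36.5 + 36.7 + 39.3 + 36.6) / 16 = 39.0625
Moving ranges: 5.4, 10.0, 8.0, 4.2, 0.5, 2.3, 4.1, 1.5, 4.7, 0.2, 2.0, 7.7, 0.2, 2.6, 2.7; M̄R̄ = 56.1000 / 15 = 3.7400
UCL = X̄ + 3·M̄R̄/d₂ = 39.0625 + 3 × 3.7400 / 1.128 = 49.0093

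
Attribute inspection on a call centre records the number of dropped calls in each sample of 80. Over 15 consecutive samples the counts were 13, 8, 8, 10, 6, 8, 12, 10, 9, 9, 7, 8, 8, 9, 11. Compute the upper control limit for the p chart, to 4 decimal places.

p̄ = Σdᵢ / (k·n) = 136 / (15 × 80) = 0.11333
UCL = p̄ + 3·√(p̄(1−p̄)/n) = 0.11333 + 3 × √(0.11333×0.88667/80) = 0.11333 + 3 × 0.03544 = 0.21966

0.2197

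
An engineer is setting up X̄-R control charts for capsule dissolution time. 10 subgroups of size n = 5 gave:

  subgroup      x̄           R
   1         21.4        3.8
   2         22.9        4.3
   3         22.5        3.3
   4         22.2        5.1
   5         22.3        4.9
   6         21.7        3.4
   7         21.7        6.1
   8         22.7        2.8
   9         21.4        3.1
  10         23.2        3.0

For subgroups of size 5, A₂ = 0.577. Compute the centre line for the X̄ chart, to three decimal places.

X̄̄ = (21.4 + 22.9 + 22.5 + 22.2 + 22.3 + 21.7 + 21.7 + 22.7 + 21.4 + 23.2) / 10 = 222.0000 / 10 = 22.2000
CL = X̄̄ = 22.2000

22.200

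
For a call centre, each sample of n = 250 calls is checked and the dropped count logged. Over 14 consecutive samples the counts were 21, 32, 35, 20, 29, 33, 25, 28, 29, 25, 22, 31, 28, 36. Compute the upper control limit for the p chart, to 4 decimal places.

0.1725

p̄ = Σdᵢ / (k·n) = 394 / (14 × 250) = 0.11257
UCL = p̄ + 3·√(p̄(1−p̄)/n) = 0.11257 + 3 × √(0.11257×0.88743/250) = 0.11257 + 3 × 0.01999 = 0.17254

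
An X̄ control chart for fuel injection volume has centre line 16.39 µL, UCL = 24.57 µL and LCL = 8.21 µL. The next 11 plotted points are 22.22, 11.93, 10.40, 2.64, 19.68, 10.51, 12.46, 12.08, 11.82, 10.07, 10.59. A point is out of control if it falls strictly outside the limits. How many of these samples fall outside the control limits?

1

Compare each point to [8.21, 24.57]: sample 4 = 2.64 < LCL.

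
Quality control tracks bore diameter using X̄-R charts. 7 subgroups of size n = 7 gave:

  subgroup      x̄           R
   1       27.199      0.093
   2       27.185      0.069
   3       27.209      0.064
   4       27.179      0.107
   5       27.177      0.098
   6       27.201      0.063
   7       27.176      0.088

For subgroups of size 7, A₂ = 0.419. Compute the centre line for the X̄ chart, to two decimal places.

X̄̄ = (27.199 + 27.185 + 27.209 + 27.179 + 27.177 + 27.201 + 27.176) / 7 = 190.3260 / 7 = 27.1894
CL = X̄̄ = 27.1894

27.19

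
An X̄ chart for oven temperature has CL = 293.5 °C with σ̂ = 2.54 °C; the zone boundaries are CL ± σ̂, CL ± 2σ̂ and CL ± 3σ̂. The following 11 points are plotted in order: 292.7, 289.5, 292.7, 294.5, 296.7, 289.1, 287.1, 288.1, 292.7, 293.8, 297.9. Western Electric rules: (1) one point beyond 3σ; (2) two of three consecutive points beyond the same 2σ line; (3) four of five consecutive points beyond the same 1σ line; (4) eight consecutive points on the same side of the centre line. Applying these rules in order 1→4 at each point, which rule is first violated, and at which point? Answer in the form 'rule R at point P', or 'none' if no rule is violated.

rule 2 at point 8

Zone of each point (C = within 1σ̂, B = 1σ̂–2σ̂, A = 2σ̂–3σ̂, * = beyond 3σ̂; sign = side of CL): 1:-C, 2:-B, 3:-C, 4:+C, 5:+B, 6:-B, 7:-A, 8:-A, 9:-C, 10:+C, 11:+B
Rule 2 (two of three consecutive points beyond the same 2σ limit) is satisfied at point 8.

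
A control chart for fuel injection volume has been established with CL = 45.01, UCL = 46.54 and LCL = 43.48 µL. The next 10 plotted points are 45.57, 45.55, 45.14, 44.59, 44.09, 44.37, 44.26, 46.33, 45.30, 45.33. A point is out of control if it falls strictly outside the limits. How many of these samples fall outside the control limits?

0

All 10 points lie within [43.48, 46.54].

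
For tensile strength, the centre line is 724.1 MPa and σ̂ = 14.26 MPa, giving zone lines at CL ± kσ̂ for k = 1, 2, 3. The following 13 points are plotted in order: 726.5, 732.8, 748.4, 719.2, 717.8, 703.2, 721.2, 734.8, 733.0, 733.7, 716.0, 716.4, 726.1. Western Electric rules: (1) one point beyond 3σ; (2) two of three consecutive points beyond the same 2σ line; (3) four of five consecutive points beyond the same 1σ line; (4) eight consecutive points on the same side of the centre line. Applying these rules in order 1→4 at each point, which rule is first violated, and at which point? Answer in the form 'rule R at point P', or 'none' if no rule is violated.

none

Zone of each point (C = within 1σ̂, B = 1σ̂–2σ̂, A = 2σ̂–3σ̂, * = beyond 3σ̂; sign = side of CL): 1:+C, 2:+C, 3:+B, 4:-C, 5:-C, 6:-B, 7:-C, 8:+C, 9:+C, 10:+C, 11:-C, 12:-C, 13:+C
No rule fires across all 13 points.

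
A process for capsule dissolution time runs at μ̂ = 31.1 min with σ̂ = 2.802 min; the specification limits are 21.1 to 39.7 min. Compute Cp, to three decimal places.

Cp = (USL − LSL) / (6σ̂) = (39.7 − 21.1) / (6 × 2.802) = 18.6000 / 16.8120 = 1.1064

1.106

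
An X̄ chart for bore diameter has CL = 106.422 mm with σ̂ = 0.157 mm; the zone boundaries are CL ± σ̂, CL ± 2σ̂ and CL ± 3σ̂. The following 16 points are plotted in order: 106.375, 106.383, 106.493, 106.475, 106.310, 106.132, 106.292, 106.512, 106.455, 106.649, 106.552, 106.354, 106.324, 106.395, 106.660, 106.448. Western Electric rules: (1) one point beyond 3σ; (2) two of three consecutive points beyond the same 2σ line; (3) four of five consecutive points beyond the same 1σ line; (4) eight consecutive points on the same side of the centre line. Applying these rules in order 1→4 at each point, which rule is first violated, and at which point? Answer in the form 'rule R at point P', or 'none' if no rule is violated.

none

Zone of each point (C = within 1σ̂, B = 1σ̂–2σ̂, A = 2σ̂–3σ̂, * = beyond 3σ̂; sign = side of CL): 1:-C, 2:-C, 3:+C, 4:+C, 5:-C, 6:-B, 7:-C, 8:+C, 9:+C, 10:+B, 11:+C, 12:-C, 13:-C, 14:-C, 15:+B, 16:+C
No rule fires across all 16 points.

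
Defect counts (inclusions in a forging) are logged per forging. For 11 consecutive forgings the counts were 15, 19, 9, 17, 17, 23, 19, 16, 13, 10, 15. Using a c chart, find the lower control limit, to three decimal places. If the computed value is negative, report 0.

3.830

c̄ = (15 + 19 + 9 + 17 + 17 + 23 + 19 + 16 + 13 + 10 + 15) / 11 = 173 / 11 = 15.7273
LCL = c̄ − 3√c̄ = 15.7273 − 3 × 3.9658 = 3.8300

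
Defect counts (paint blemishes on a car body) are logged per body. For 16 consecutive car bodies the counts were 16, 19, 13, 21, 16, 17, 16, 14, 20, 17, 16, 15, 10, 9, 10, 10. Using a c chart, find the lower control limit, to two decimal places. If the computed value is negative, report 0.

3.34

c̄ = (16 + 19 + 13 + 21 + 16 + 17 + 16 + 14 + 20 + 17 + 16 + 15 + 10 + 9 + 10 + 10) / 16 = 239 / 16 = 14.9375
LCL = c̄ − 3√c̄ = 14.9375 − 3 × 3.8649 = 3.3428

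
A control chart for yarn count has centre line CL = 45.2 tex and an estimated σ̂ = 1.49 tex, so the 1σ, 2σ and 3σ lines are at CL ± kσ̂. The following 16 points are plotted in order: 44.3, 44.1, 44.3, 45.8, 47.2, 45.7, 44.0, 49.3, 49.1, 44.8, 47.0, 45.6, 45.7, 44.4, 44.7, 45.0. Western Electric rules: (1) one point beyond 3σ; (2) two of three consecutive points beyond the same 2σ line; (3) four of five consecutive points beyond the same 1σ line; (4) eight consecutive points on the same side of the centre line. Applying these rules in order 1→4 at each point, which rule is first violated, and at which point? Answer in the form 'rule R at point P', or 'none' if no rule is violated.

Zone of each point (C = within 1σ̂, B = 1σ̂–2σ̂, A = 2σ̂–3σ̂, * = beyond 3σ̂; sign = side of CL): 1:-C, 2:-C, 3:-C, 4:+C, 5:+B, 6:+C, 7:-C, 8:+A, 9:+A, 10:-C, 11:+B, 12:+C, 13:+C, 14:-C, 15:-C, 16:-C
Rule 2 (two of three consecutive points beyond the same 2σ limit) is satisfied at point 9.

rule 2 at point 9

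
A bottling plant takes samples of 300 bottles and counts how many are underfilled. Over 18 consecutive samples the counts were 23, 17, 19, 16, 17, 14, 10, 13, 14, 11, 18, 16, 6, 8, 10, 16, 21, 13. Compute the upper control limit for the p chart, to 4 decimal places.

p̄ = Σdᵢ / (k·n) = 262 / (18 × 300) = 0.04852
UCL = p̄ + 3·√(p̄(1−p̄)/n) = 0.04852 + 3 × √(0.04852×0.95148/300) = 0.04852 + 3 × 0.01240 = 0.08573

0.0857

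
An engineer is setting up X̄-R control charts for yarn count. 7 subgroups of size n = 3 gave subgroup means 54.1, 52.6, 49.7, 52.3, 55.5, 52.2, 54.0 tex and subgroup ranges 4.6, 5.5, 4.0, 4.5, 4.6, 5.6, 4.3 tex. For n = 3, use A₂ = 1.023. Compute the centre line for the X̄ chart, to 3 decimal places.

X̄̄ = (54.1 + 52.6 + 49.7 + 52.3 + 55.5 + 52.2 + 54.0) / 7 = 370.4000 / 7 = 52.9143
CL = X̄̄ = 52.9143

52.914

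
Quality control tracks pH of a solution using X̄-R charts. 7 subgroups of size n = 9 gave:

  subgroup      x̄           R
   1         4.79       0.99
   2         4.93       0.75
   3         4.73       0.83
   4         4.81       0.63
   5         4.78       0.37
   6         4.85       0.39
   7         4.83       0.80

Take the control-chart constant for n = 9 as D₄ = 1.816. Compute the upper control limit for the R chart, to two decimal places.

1.23

R̄ = (0.99 + 0.75 + 0.83 + 0.63 + 0.37 + 0.39 + 0.80) / 7 = 4.7600 / 7 = 0.6800
UCL_R = D₄·R̄ = 1.816 × 0.6800 = 1.2349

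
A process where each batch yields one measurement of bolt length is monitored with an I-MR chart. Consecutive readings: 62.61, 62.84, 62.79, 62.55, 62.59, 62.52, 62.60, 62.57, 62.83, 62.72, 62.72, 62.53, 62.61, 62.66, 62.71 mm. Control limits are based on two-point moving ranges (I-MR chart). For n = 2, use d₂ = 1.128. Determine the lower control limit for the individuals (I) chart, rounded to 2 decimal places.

62.38

X̄ = (62.61 + 62.84 + 62.79 + 62.55 + 62.59 + 62.52 + 62.60 + 62.57 + 62.83 + 62.72 + 62.72 + 62.53 + 62.61 + 62.66 + 62.71) / 15 = 62.6567
Moving ranges: 0.23, 0.05, 0.24, 0.04, 0.07, 0.08, 0.03, 0.26, 0.11, 0.00, 0.19, 0.08, 0.05, 0.05; M̄R̄ = 1.4800 / 14 = 0.1057
LCL = X̄ − 3·M̄R̄/d₂ = 62.6567 − 3 × 0.1057 / 1.128 = 62.3755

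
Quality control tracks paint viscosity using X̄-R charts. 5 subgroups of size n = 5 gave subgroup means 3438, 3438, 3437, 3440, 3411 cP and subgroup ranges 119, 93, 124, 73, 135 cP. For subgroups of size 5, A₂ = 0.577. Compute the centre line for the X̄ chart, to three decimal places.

X̄̄ = (3438 + 3438 + 3437 + 3440 + 3411) / 5 = 17164.0000 / 5 = 3432.8000
CL = X̄̄ = 3432.8000

3432.800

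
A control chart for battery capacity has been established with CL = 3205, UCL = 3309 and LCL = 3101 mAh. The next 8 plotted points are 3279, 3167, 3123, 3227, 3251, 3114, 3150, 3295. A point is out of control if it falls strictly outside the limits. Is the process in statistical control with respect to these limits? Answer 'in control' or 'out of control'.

All 8 points lie within [3101, 3309].

in control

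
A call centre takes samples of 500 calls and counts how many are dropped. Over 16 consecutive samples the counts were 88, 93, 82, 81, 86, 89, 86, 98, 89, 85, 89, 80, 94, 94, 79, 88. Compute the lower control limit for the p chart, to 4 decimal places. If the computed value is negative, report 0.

0.1241

p̄ = Σdᵢ / (k·n) = 1401 / (16 × 500) = 0.17513
LCL = p̄ − 3·√(p̄(1−p̄)/n) = 0.17513 − 3 × 0.01700 = 0.12413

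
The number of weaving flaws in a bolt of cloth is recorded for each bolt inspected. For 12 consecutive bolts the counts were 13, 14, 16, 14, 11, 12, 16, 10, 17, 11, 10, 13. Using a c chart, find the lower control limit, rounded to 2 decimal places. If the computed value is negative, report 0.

2.23

c̄ = (13 + 14 + 16 + 14 + 11 + 12 + 16 + 10 + 17 + 11 + 10 + 13) / 12 = 157 / 12 = 13.0833
LCL = c̄ − 3√c̄ = 13.0833 − 3 × 3.6171 = 2.2321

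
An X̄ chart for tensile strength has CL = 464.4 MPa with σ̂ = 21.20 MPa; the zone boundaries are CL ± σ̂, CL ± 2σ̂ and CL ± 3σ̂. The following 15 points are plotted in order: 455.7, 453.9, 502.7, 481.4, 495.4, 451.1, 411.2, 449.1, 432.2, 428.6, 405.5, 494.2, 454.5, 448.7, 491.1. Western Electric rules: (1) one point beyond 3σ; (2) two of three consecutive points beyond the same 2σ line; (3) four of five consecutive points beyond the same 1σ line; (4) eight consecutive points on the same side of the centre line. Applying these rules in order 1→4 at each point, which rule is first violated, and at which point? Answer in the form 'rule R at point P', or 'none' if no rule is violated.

Zone of each point (C = within 1σ̂, B = 1σ̂–2σ̂, A = 2σ̂–3σ̂, * = beyond 3σ̂; sign = side of CL): 1:-C, 2:-C, 3:+B, 4:+C, 5:+B, 6:-C, 7:-A, 8:-C, 9:-B, 10:-B, 11:-A, 12:+B, 13:-C, 14:-C, 15:+B
Rule 3 (four of five consecutive points beyond the same 1σ limit) is satisfied at point 11.

rule 3 at point 11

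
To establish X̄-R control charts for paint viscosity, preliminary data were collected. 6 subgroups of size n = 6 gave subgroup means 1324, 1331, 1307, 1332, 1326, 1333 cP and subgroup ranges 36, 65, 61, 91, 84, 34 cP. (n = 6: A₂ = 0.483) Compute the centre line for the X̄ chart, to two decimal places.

1325.50

X̄̄ = (1324 + 1331 + 1307 + 1332 + 1326 + 1333) / 6 = 7953.0000 / 6 = 1325.5000
CL = X̄̄ = 1325.5000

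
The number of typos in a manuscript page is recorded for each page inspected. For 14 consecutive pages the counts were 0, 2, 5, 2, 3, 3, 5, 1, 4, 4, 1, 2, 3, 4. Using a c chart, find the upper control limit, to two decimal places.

7.79

c̄ = (0 + 2 + 5 + 2 + 3 + 3 + 5 + 1 + 4 + 4 + 1 + 2 + 3 + 4) / 14 = 39 / 14 = 2.7857
UCL = c̄ + 3√c̄ = 2.7857 + 3 × √2.7857 = 2.7857 + 3 × 1.6690 = 7.7929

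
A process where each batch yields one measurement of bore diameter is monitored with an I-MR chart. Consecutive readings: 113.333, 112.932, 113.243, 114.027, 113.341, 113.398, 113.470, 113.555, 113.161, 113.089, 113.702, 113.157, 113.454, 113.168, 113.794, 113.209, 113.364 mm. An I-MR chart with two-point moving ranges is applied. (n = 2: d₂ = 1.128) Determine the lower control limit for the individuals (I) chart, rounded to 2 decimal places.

X̄ = (113.333 + 112.932 + 113.243 + 114.027 + 113.341 + 113.398 + 113.470 + 113.555 + 113.161 + 113.089 + 113.702 + 113.157 + 113.454 + 113.168 + 113.794 + 113.209 + 113.364) / 17 = 113.3763
Moving ranges: 0.401, 0.311, 0.784, 0.686, 0.057, 0.072, 0.085, 0.394, 0.072, 0.613, 0.545, 0.297, 0.286, 0.626, 0.585, 0.155; M̄R̄ = 5.9690 / 16 = 0.3731
LCL = X̄ − 3·M̄R̄/d₂ = 113.3763 − 3 × 0.3731 / 1.128 = 112.3841

112.38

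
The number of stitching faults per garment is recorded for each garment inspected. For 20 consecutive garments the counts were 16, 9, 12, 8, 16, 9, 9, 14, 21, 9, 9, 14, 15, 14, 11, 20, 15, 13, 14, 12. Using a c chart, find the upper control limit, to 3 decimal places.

c̄ = (16 + 9 + 12 + 8 + 16 + 9 + 9 + 14 + 21 + 9 + 9 + 14 + 15 + 14 + 11 + 20 + 15 + 13 + 14 + 12) / 20 = 260 / 20 = 13.0000
UCL = c̄ + 3√c̄ = 13.0000 + 3 × √13.0000 = 13.0000 + 3 × 3.6056 = 23.8167

23.817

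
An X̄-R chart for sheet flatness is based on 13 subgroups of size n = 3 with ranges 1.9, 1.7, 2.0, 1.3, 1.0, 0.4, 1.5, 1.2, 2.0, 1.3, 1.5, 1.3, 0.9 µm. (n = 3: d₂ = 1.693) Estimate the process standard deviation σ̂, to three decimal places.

0.818

R̄ = (1.9 + 1.7 + 2.0 + 1.3 + 1.0 + 0.4 + 1.5 + 1.2 + 2.0 + 1.3 + 1.5 + 1.3 + 0.9) / 13 = 1.3846
σ̂ = R̄ / d₂ = 1.3846 / 1.693 = 0.8178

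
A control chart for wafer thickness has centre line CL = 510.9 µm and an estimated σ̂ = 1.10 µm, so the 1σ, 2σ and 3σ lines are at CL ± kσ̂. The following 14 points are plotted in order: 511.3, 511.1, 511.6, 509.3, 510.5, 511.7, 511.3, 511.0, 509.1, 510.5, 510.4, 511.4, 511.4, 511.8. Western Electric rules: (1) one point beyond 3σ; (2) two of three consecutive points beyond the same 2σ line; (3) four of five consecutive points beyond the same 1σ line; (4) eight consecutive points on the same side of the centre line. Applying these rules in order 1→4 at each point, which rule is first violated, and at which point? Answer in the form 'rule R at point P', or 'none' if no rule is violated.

Zone of each point (C = within 1σ̂, B = 1σ̂–2σ̂, A = 2σ̂–3σ̂, * = beyond 3σ̂; sign = side of CL): 1:+C, 2:+C, 3:+C, 4:-B, 5:-C, 6:+C, 7:+C, 8:+C, 9:-B, 10:-C, 11:-C, 12:+C, 13:+C, 14:+C
No rule fires across all 14 points.

none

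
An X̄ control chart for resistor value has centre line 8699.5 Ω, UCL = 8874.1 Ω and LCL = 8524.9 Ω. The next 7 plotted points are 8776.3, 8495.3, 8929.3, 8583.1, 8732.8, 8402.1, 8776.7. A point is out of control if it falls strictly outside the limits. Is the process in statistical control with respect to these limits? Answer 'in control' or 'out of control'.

Compare each point to [8524.9, 8874.1]: sample 2 = 8495.3 < LCL; sample 3 = 8929.3 > UCL; sample 6 = 8402.1 < LCL.

out of control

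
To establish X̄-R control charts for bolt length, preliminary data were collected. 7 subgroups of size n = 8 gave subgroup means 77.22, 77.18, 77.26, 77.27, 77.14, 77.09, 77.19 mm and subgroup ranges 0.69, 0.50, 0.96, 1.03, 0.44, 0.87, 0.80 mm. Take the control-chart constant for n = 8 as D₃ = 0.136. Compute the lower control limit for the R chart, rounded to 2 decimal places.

0.10

R̄ = (0.69 + 0.50 + 0.96 + 1.03 + 0.44 + 0.87 + 0.80) / 7 = 5.2900 / 7 = 0.7557
LCL_R = D₃·R̄ = 0.136 × 0.7557 = 0.1028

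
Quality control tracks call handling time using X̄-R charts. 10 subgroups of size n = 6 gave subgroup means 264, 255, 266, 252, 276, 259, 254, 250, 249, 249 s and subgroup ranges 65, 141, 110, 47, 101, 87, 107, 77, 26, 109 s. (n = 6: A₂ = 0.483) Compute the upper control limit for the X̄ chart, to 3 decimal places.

299.421

X̄̄ = (264 + 255 + 266 + 252 + 276 + 259 + 254 + 250 + 249 + 249) / 10 = 2574.0000 / 10 = 257.4000
R̄ = (65 + 141 + 110 + 47 + 101 + 87 + 107 + 77 + 26 + 109) / 10 = 870.0000 / 10 = 87.0000
UCL = X̄̄ + A₂·R̄ = 257.4000 + 0.483 × 87.0000 = 299.4210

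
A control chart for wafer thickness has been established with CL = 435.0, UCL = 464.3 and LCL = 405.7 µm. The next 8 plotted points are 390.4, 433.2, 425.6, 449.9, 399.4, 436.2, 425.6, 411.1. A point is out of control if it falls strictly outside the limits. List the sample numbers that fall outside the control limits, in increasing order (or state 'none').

Compare each point to [405.7, 464.3]: sample 1 = 390.4 < LCL; sample 5 = 399.4 < LCL.

1, 5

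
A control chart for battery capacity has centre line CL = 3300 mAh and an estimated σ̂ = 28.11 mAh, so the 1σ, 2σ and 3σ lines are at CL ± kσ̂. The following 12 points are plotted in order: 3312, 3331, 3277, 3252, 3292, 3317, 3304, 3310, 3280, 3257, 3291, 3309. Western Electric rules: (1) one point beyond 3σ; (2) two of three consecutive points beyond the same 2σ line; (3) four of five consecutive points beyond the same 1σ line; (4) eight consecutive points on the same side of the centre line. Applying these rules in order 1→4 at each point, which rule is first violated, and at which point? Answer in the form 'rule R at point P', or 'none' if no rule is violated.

Zone of each point (C = within 1σ̂, B = 1σ̂–2σ̂, A = 2σ̂–3σ̂, * = beyond 3σ̂; sign = side of CL): 1:+C, 2:+B, 3:-C, 4:-B, 5:-C, 6:+C, 7:+C, 8:+C, 9:-C, 10:-B, 11:-C, 12:+C
No rule fires across all 12 points.

none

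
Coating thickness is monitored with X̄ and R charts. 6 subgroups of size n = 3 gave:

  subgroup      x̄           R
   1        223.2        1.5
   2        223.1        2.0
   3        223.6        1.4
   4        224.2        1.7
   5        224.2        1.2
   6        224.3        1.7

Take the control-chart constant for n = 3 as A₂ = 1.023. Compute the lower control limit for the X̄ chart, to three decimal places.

X̄̄ = (223.2 + 223.1 + 223.6 + 224.2 + 224.2 + 224.3) / 6 = 1342.6000 / 6 = 223.7667
R̄ = (1.5 + 2.0 + 1.4 + 1.7 + 1.2 + 1.7) / 6 = 9.5000 / 6 = 1.5833
LCL = X̄̄ − A₂·R̄ = 223.7667 − 1.023 × 1.5833 = 222.1469

222.147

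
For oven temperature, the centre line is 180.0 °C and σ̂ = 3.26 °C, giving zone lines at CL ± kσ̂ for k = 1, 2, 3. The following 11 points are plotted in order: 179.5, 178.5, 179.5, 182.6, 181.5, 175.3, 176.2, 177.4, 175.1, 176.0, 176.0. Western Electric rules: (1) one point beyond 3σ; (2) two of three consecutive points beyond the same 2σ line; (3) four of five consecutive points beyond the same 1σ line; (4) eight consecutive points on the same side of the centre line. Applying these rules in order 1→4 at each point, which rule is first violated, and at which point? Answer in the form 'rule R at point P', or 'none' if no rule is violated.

Zone of each point (C = within 1σ̂, B = 1σ̂–2σ̂, A = 2σ̂–3σ̂, * = beyond 3σ̂; sign = side of CL): 1:-C, 2:-C, 3:-C, 4:+C, 5:+C, 6:-B, 7:-B, 8:-C, 9:-B, 10:-B, 11:-B
Rule 3 (four of five consecutive points beyond the same 1σ limit) is satisfied at point 10.

rule 3 at point 10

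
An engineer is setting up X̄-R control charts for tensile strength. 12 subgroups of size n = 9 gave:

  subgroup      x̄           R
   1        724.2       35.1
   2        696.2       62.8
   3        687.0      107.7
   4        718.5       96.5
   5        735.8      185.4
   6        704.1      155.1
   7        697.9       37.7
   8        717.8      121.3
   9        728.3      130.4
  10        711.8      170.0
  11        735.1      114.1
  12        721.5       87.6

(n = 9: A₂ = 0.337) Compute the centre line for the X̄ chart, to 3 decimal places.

714.850

X̄̄ = (724.2 + 696.2 + 687.0 + 718.5 + 735.8 + 704.1 + 697.9 + 717.8 + 728.3 + 711.8 + 735.1 + 721.5) / 12 = 8578.2000 / 12 = 714.8500
CL = X̄̄ = 714.8500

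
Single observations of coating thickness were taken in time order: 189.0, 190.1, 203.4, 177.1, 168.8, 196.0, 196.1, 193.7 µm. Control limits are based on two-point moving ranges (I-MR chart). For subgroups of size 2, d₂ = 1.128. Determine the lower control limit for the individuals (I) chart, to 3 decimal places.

X̄ = (189.0 + 190.1 + 203.4 + 177.1 + 168.8 + 196.0 + 196.1 + 193.7) / 8 = 189.2750
Moving ranges: 1.1, 13.3, 26.3, 8.3, 27.2, 0.1, 2.4; M̄R̄ = 78.7000 / 7 = 11.2429
LCL = X̄ − 3·M̄R̄/d₂ = 189.2750 − 3 × 11.2429 / 1.128 = 159.3738

159.374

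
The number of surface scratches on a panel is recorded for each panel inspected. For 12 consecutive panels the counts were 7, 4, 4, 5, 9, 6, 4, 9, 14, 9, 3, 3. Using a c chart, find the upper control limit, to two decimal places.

c̄ = (7 + 4 + 4 + 5 + 9 + 6 + 4 + 9 + 14 + 9 + 3 + 3) / 12 = 77 / 12 = 6.4167
UCL = c̄ + 3√c̄ = 6.4167 + 3 × √6.4167 = 6.4167 + 3 × 2.5331 = 14.0160

14.02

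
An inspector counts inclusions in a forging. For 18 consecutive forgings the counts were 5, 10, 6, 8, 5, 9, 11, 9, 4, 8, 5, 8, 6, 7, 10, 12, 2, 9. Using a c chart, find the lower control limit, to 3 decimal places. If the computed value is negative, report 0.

c̄ = (5 + 10 + 6 + 8 + 5 + 9 + 11 + 9 + 4 + 8 + 5 + 8 + 6 + 7 + 10 + 12 + 2 + 9) / 18 = 134 / 18 = 7.4444
LCL = c̄ − 3√c̄ = 7.4444 − 3 × 2.7285 = -0.7409 → 0 (cannot be negative)

0.000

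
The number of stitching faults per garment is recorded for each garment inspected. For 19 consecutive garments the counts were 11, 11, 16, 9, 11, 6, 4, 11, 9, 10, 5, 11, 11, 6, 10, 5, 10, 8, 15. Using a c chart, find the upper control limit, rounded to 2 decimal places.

c̄ = (11 + 11 + 16 + 9 + 11 + 6 + 4 + 11 + 9 + 10 + 5 + 11 + 11 + 6 + 10 + 5 + 10 + 8 + 15) / 19 = 179 / 19 = 9.4211
UCL = c̄ + 3√c̄ = 9.4211 + 3 × √9.4211 = 9.4211 + 3 × 3.0694 = 18.6292

18.63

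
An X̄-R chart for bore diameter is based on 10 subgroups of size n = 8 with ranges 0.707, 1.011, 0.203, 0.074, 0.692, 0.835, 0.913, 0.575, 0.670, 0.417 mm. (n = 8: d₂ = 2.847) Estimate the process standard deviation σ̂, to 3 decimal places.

R̄ = (0.707 + 1.011 + 0.203 + 0.074 + 0.692 + 0.835 + 0.913 + 0.575 + 0.670 + 0.417) / 10 = 0.6097
σ̂ = R̄ / d₂ = 0.6097 / 2.847 = 0.2142

0.214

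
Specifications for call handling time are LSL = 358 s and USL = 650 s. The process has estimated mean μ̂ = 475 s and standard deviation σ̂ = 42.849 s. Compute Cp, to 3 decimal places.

Cp = (USL − LSL) / (6σ̂) = (650 − 358) / (6 × 42.849) = 292.0000 / 257.0940 = 1.1358

1.136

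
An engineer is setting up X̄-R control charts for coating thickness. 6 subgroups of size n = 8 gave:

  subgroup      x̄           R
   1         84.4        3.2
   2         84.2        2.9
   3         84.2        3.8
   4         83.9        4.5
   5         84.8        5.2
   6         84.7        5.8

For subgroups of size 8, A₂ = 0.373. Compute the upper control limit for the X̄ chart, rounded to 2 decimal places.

X̄̄ = (84.4 + 84.2 + 84.2 + 83.9 + 84.8 + 84.7) / 6 = 506.2000 / 6 = 84.3667
R̄ = (3.2 + 2.9 + 3.8 + 4.5 + 5.2 + 5.8) / 6 = 25.4000 / 6 = 4.2333
UCL = X̄̄ + A₂·R̄ = 84.3667 + 0.373 × 4.2333 = 85.9457

85.95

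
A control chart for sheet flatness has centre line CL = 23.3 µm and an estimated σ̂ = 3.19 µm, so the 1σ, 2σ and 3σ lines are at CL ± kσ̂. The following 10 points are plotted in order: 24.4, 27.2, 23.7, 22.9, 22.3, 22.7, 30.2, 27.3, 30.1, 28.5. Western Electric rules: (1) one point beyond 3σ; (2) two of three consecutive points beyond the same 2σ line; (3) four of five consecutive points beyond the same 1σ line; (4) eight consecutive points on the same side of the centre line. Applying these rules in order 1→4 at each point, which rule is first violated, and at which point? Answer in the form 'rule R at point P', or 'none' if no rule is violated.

rule 2 at point 9

Zone of each point (C = within 1σ̂, B = 1σ̂–2σ̂, A = 2σ̂–3σ̂, * = beyond 3σ̂; sign = side of CL): 1:+C, 2:+B, 3:+C, 4:-C, 5:-C, 6:-C, 7:+A, 8:+B, 9:+A, 10:+B
Rule 2 (two of three consecutive points beyond the same 2σ limit) is satisfied at point 9.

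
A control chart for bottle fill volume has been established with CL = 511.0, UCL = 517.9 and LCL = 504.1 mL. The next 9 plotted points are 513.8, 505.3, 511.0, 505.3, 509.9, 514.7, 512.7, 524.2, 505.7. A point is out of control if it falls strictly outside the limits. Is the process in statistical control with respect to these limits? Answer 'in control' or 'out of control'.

out of control

Compare each point to [504.1, 517.9]: sample 8 = 524.2 > UCL.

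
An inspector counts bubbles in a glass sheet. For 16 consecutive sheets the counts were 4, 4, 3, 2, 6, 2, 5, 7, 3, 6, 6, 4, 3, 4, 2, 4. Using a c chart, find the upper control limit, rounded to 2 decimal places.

c̄ = (4 + 4 + 3 + 2 + 6 + 2 + 5 + 7 + 3 + 6 + 6 + 4 + 3 + 4 + 2 + 4) / 16 = 65 / 16 = 4.0625
UCL = c̄ + 3√c̄ = 4.0625 + 3 × √4.0625 = 4.0625 + 3 × 2.0156 = 10.1092

10.11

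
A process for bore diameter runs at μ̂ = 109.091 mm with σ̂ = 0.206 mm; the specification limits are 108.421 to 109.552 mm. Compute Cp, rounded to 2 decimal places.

0.92

Cp = (USL − LSL) / (6σ̂) = (109.552 − 108.421) / (6 × 0.206) = 1.1310 / 1.2360 = 0.9150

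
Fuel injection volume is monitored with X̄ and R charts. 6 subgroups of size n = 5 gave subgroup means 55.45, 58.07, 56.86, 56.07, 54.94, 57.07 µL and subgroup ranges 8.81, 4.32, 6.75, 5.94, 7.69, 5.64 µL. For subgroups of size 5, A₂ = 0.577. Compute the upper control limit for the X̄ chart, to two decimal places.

60.17

X̄̄ = (55.45 + 58.07 + 56.86 + 56.07 + 54.94 + 57.07) / 6 = 338.4600 / 6 = 56.4100
R̄ = (8.81 + 4.32 + 6.75 + 5.94 + 7.69 + 5.64) / 6 = 39.1500 / 6 = 6.5250
UCL = X̄̄ + A₂·R̄ = 56.4100 + 0.577 × 6.5250 = 60.1749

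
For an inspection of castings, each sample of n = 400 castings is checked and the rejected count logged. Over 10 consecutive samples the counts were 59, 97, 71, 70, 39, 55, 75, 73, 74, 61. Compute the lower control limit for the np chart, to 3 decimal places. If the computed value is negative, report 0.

p̄ = Σdᵢ / (k·n) = 674 / (10 × 400) = 0.16850
LCL = np̄ − 3·√(np̄(1−p̄)) = 67.4000 − 3 × 7.4862 = 44.9414

44.941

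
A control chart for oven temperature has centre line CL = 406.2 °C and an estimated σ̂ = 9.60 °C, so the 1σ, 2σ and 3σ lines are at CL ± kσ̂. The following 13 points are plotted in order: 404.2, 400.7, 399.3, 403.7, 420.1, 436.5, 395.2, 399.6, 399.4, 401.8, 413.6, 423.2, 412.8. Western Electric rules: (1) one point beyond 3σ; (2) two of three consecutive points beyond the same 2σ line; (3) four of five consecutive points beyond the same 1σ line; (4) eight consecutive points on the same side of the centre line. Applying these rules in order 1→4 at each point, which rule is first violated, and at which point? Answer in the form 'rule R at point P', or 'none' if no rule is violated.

Zone of each point (C = within 1σ̂, B = 1σ̂–2σ̂, A = 2σ̂–3σ̂, * = beyond 3σ̂; sign = side of CL): 1:-C, 2:-C, 3:-C, 4:-C, 5:+B, 6:+*, 7:-B, 8:-C, 9:-C, 10:-C, 11:+C, 12:+B, 13:+C
Rule 1 (one point beyond the 3σ limits) is satisfied at point 6.

rule 1 at point 6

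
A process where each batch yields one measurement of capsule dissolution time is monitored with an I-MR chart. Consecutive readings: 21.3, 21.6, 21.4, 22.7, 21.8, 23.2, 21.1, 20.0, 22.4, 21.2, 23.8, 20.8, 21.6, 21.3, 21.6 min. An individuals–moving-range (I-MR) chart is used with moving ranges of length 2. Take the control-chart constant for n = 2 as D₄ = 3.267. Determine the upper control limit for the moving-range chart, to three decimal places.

4.177

Moving ranges: 0.3, 0.2, 1.3, 0.9, 1.4, 2.1, 1.1, 2.4, 1.2, 2.6, 3.0, 0.8, 0.3, 0.3; M̄R̄ = 17.9000 / 14 = 1.2786
UCL_MR = D₄·M̄R̄ = 3.267 × 1.2786 = 4.1771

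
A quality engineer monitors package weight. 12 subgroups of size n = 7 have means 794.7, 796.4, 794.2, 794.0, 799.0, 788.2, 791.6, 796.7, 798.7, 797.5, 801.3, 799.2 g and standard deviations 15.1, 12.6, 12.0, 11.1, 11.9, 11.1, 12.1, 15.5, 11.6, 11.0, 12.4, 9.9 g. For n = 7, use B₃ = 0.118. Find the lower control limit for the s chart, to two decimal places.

1.44

s̄ = (15.1 + 12.6 + 12.0 + 11.1 + 11.9 + 11.1 + 12.1 + 15.5 + 11.6 + 11.0 + 12.4 + 9.9) / 12 = 12.1917
LCL_s = B₃·s̄ = 0.118 × 12.1917 = 1.4386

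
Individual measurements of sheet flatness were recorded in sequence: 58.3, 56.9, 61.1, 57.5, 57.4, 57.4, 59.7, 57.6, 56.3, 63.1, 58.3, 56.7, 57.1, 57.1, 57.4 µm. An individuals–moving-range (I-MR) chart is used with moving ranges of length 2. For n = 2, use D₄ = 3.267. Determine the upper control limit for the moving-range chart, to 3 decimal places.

Moving ranges: 1.4, 4.2, 3.6, 0.1, 0.0, 2.3, 2.1, 1.3, 6.8, 4.8, 1.6, 0.4, 0.0, 0.3; M̄R̄ = 28.9000 / 14 = 2.0643
UCL_MR = D₄·M̄R̄ = 3.267 × 2.0643 = 6.7440

6.744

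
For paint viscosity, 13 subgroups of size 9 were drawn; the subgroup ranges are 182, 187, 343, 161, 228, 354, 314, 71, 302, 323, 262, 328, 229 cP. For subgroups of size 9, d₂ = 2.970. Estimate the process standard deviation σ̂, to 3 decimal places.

R̄ = (182 + 187 + 343 + 161 + 228 + 354 + 314 + 71 + 302 + 323 + 262 + 328 + 229) / 13 = 252.6154
σ̂ = R̄ / d₂ = 252.6154 / 2.970 = 85.0557

85.056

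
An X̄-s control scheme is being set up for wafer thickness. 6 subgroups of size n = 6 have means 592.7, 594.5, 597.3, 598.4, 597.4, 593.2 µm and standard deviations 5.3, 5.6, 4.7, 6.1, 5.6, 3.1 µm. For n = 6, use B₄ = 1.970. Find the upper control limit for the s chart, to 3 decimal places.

s̄ = (5.3 + 5.6 + 4.7 + 6.1 + 5.6 + 3.1) / 6 = 5.0667
UCL_s = B₄·s̄ = 1.970 × 5.0667 = 9.9813

9.981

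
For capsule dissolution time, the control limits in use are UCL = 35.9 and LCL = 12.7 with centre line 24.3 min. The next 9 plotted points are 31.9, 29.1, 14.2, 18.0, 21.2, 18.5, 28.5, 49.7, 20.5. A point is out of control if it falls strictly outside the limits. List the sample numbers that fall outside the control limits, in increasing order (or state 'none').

8

Compare each point to [12.7, 35.9]: sample 8 = 49.7 > UCL.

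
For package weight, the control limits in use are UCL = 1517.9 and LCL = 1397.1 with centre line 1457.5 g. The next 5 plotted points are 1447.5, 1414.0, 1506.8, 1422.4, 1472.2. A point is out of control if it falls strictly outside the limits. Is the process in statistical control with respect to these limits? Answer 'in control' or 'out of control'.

in control

All 5 points lie within [1397.1, 1517.9].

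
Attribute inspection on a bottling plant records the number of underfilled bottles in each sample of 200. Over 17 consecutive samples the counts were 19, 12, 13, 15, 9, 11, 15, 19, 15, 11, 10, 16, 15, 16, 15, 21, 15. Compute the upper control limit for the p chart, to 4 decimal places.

p̄ = Σdᵢ / (k·n) = 247 / (17 × 200) = 0.07265
UCL = p̄ + 3·√(p̄(1−p̄)/n) = 0.07265 + 3 × √(0.07265×0.92735/200) = 0.07265 + 3 × 0.01835 = 0.12771

0.1277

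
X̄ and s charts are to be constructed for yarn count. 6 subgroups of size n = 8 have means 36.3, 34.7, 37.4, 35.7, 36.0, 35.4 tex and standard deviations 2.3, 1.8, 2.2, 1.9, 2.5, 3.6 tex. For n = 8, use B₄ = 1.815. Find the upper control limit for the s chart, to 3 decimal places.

4.326

s̄ = (2.3 + 1.8 + 2.2 + 1.9 + 2.5 + 3.6) / 6 = 2.3833
UCL_s = B₄·s̄ = 1.815 × 2.3833 = 4.3258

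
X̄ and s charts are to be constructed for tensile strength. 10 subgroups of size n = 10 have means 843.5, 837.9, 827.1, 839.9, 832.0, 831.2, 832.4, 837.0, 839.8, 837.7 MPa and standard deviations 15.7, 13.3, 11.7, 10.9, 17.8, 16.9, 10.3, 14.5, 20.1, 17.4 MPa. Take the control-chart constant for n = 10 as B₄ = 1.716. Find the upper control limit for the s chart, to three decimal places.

s̄ = (15.7 + 13.3 + 11.7 + 10.9 + 17.8 + 16.9 + 10.3 + 14.5 + 20.1 + 17.4) / 10 = 14.8600
UCL_s = B₄·s̄ = 1.716 × 14.8600 = 25.4998

25.500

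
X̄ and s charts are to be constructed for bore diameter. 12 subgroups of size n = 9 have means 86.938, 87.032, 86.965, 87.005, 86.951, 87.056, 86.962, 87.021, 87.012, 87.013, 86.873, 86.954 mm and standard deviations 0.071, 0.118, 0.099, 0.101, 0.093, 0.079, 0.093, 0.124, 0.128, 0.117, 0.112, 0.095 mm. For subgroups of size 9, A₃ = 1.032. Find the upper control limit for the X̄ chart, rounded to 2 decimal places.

X̄̄ = (86.938 + 87.032 + 86.965 + 87.005 + 86.951 + 87.056 + 86.962 + 87.021 + 87.012 + 87.013 + 86.873 + 86.954) / 12 = 86.9818
s̄ = (0.071 + 0.118 + 0.099 + 0.101 + 0.093 + 0.079 + 0.093 + 0.124 + 0.128 + 0.117 + 0.112 + 0.095) / 12 = 0.1025
UCL = X̄̄ + A₃·s̄ = 86.9818 + 1.032 × 0.1025 = 87.0876

87.09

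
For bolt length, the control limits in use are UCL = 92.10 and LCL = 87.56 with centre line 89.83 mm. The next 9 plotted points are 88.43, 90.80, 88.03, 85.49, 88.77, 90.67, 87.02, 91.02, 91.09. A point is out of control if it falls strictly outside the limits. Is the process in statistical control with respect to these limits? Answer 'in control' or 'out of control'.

out of control

Compare each point to [87.56, 92.10]: sample 4 = 85.49 < LCL; sample 7 = 87.02 < LCL.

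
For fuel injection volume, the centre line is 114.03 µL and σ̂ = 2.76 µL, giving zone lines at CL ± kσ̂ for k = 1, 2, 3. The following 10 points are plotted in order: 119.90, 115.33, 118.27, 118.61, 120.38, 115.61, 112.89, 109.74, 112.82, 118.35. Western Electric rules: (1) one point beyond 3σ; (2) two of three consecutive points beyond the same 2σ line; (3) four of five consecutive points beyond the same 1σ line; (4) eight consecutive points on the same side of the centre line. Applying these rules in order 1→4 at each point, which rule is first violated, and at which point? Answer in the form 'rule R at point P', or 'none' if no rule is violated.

Zone of each point (C = within 1σ̂, B = 1σ̂–2σ̂, A = 2σ̂–3σ̂, * = beyond 3σ̂; sign = side of CL): 1:+A, 2:+C, 3:+B, 4:+B, 5:+A, 6:+C, 7:-C, 8:-B, 9:-C, 10:+B
Rule 3 (four of five consecutive points beyond the same 1σ limit) is satisfied at point 5.

rule 3 at point 5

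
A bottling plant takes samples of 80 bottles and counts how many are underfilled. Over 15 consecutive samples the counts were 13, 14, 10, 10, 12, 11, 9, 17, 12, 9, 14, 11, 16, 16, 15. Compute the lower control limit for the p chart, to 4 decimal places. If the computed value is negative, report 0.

p̄ = Σdᵢ / (k·n) = 189 / (15 × 80) = 0.15750
LCL = p̄ − 3·√(p̄(1−p̄)/n) = 0.15750 − 3 × 0.04073 = 0.03532

0.0353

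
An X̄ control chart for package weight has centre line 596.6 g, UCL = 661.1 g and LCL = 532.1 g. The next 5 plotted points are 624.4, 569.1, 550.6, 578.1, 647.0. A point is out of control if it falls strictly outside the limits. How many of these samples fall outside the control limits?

All 5 points lie within [532.1, 661.1].

0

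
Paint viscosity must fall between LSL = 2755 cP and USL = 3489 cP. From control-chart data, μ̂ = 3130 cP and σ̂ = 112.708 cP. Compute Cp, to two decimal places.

Cp = (USL − LSL) / (6σ̂) = (3489 − 2755) / (6 × 112.708) = 734.0000 / 676.2480 = 1.0854

1.09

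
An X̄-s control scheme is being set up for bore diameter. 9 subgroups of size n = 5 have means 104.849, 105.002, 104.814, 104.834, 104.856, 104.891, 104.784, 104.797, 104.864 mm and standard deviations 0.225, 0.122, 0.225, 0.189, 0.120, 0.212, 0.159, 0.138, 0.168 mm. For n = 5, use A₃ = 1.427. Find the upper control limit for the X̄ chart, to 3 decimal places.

X̄̄ = (104.849 + 105.002 + 104.814 + 104.834 + 104.856 + 104.891 + 104.784 + 104.797 + 104.864) / 9 = 104.8546
s̄ = (0.225 + 0.122 + 0.225 + 0.189 + 0.120 + 0.212 + 0.159 + 0.138 + 0.168) / 9 = 0.1731
UCL = X̄̄ + A₃·s̄ = 104.8546 + 1.427 × 0.1731 = 105.1016

105.102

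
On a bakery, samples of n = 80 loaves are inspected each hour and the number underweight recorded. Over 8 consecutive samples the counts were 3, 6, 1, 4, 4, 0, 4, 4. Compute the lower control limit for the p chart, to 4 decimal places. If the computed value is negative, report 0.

p̄ = Σdᵢ / (k·n) = 26 / (8 × 80) = 0.04063
LCL = p̄ − 3·√(p̄(1−p̄)/n) = 0.04063 − 3 × 0.02207 = -0.02559 → 0 (negative, so LCL = 0)

0.0000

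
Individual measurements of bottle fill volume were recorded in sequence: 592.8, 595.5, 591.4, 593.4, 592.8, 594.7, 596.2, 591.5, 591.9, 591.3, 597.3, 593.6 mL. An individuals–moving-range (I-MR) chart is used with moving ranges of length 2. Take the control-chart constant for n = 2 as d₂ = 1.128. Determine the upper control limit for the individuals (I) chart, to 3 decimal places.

X̄ = (592.8 + 595.5 + 591.4 + 593.4 + 592.8 + 594.7 + 596.2 + 591.5 + 591.9 + 591.3 + 597.3 + 593.6) / 12 = 593.5333
Moving ranges: 2.7, 4.1, 2.0, 0.6, 1.9, 1.5, 4.7, 0.4, 0.6, 6.0, 3.7; M̄R̄ = 28.2000 / 11 = 2.5636
UCL = X̄ + 3·M̄R̄/d₂ = 593.5333 + 3 × 2.5636 / 1.128 = 600.3515

600.352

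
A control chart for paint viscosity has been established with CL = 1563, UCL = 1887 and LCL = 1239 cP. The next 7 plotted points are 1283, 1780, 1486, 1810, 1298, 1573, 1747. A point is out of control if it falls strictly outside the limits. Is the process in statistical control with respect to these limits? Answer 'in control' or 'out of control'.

All 7 points lie within [1239, 1887].

in control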